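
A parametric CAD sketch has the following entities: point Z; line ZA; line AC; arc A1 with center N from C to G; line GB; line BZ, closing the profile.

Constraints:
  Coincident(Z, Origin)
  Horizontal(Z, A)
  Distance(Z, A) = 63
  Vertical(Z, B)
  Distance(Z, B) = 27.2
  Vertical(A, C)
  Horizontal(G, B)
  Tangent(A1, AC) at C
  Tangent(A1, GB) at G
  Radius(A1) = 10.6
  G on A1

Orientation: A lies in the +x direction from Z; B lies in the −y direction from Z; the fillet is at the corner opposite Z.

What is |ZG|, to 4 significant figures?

59.04

Z is at the origin; ZA is horizontal with |ZA| = 63.0 and A on the +x side, so A = (63.00, 0.000). ZB is vertical with |ZB| = 27.2 and B on the −y side, so B = (0.000, -27.20). The virtual corner opposite Z is at (63.00, -27.20). The tangent condition forces NC to be normal to AC and since A1 is tangent to GB there, NG ⟂ GB, with radius 10.6, so the center N sits 10.6 in from both sides at N = (52.40, -16.60). That places the tangent points at C = (63.00, -16.60) on AC and G = (52.40, -27.20) on GB. Then |ZG| = |G − Z| = 59.04.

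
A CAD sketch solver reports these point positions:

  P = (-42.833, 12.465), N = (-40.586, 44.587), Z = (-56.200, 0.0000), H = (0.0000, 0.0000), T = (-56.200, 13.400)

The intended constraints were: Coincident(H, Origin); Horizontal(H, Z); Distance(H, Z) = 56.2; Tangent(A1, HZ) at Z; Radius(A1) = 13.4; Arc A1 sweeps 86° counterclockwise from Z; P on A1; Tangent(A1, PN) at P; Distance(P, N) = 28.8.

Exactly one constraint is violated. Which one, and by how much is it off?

Distance(P, N) = 28.8 — off by 3.40.

H = (0.00, 0.00) ✓; H.y = 0.00, Z.y = 0.00 ✓; |HZ| = 56.20 ✓; ∠(TZ, ZH) = 90.00° ✓; |TZ| = 13.40 ✓; bearing(T→P) − bearing(T→Z) = 86.00° ✓; |TP| = 13.40 ✓; ∠(TP, PN) = 90.00° ✓; |PN| = 32.20 ✗.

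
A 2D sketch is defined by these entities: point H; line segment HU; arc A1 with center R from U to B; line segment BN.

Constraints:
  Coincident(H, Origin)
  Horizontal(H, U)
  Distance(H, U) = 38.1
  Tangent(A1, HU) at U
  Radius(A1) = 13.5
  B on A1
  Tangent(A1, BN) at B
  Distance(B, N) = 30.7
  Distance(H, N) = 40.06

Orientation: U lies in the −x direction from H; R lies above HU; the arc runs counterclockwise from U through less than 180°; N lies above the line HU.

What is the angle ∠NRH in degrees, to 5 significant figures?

64.814°

H is at the origin; HU is horizontal with |HU| = 38.1 and U on the −x side, so U = (-38.100, 0.0000). Tangency of A1 to HU means the radius RU is perpendicular to HU, so R = U + (0, 13.5) = (-38.100, 13.500). Since RB ⟂ BN (tangency), |RN| = √(13.5² + 30.7²) = 33.537 regardless of where B sits on A1. So N lies on both circle(H, 40.06) and circle(R, 33.537); the above-HU intersection is N = (-14.511, 37.339). B is the foot of the tangent from N: B = (-25.493, 8.6708).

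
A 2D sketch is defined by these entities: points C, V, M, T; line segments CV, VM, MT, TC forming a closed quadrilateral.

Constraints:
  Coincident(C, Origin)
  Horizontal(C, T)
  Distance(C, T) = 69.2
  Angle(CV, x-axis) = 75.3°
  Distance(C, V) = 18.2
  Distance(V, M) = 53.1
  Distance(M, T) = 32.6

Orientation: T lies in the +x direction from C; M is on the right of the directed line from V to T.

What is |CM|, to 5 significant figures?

46.984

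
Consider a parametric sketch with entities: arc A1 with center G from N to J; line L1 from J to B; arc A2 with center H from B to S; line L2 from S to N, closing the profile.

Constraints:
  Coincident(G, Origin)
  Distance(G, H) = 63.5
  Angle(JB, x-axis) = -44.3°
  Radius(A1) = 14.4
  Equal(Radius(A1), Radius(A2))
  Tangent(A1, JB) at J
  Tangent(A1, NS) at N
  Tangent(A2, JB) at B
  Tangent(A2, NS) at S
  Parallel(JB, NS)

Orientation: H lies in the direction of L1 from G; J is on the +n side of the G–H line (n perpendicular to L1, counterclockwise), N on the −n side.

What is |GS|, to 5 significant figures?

65.112

The slot axis is L1's direction at -44.3°, so u = (cos -44.3°, sin -44.3°) = (0.71569, -0.69842) and n = (−sin -44.3°, cos -44.3°) = (0.69842, 0.71569). G is at the origin and H lies 63.5 along u from G, so H = 63.5·u = (45.446, -44.349). Tangency of A1 to both parallel lines with radius 14.4 puts J and N at G ± 14.4·n: J = (10.057, 10.306), N = (-10.057, -10.306). Equal radii place B and S the same way about H: B = H + 14.4·n = (55.504, -34.043), S = H − 14.4·n = (35.389, -54.655). Then |GS| = |S − G| = 65.112.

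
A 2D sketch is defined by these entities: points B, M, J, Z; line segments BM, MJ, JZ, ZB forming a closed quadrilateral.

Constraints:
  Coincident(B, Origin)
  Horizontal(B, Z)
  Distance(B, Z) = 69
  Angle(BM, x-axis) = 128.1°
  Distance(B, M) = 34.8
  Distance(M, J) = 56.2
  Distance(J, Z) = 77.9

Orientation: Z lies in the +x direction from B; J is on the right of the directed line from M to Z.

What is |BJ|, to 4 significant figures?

26.52

B is at the origin; BZ is horizontal with |BZ| = 69.0 and Z in +x, so Z = (69.0, 0). BM runs at 128.1° with |BM| = 34.8, so M = (-21.47, 27.39). J is determined by |MJ| = 56.2 and |JZ| = 77.9 together: it lies at the intersection of circle(M, 56.2) and circle(Z, 77.9). With |MZ| = 94.53, the foot of the radical line on MZ is 31.87 from M and the perpendicular offset is √(56.2² − 31.87²) = 46.29. Taking the right-of-MZ solution: J = (-4.379, -26.15).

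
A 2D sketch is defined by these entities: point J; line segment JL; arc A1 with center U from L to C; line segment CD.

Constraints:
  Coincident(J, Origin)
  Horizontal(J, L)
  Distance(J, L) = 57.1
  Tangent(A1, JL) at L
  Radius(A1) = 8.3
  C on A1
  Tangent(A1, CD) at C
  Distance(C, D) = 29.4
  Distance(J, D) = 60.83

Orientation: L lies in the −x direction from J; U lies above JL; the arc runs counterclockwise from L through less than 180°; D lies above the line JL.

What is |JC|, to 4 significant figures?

49.46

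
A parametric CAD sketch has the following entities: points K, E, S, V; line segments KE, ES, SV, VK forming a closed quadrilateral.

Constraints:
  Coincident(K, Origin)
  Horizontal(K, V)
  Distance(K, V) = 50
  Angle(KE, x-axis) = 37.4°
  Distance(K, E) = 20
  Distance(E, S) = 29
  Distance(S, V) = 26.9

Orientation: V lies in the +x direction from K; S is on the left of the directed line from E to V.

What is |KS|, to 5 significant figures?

48.825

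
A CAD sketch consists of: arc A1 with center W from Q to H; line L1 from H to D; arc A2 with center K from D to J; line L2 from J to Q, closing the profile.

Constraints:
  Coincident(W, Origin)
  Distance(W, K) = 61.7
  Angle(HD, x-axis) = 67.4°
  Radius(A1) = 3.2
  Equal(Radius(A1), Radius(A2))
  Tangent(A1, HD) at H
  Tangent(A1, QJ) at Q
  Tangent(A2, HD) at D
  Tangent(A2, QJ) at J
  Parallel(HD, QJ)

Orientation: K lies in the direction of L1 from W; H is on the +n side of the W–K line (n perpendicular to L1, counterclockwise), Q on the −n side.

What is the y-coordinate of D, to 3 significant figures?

58.2

The slot axis is L1's direction at 67.4°, so u = (cos 67.4°, sin 67.4°) = (0.384, 0.923) and n = (−sin 67.4°, cos 67.4°) = (-0.923, 0.384). W is at the origin and K lies 61.7 along u from W, so K = 61.7·u = (23.7, 57.0). Tangency of A1 to both parallel lines with radius 3.2 puts H and Q at W ± 3.2·n: H = (-2.95, 1.23), Q = (2.95, -1.23). Equal radii place D and J the same way about K: D = K + 3.2·n = (20.8, 58.2), J = K − 3.2·n = (26.7, 55.7). So D.y = 58.2.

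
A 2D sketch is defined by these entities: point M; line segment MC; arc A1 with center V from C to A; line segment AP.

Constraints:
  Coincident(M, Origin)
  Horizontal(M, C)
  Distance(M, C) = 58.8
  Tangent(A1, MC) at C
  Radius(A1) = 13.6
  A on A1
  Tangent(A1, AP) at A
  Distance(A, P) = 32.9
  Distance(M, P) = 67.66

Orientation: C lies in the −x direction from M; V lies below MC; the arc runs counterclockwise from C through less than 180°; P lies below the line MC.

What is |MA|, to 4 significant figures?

72.74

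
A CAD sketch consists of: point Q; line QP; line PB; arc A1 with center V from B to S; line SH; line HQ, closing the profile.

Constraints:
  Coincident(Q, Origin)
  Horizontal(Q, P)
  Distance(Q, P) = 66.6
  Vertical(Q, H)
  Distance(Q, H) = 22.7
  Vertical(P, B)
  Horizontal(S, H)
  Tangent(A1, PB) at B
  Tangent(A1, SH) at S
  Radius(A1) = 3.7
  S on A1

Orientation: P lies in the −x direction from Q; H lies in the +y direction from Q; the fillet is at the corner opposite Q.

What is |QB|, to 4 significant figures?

69.26

Q is at the origin; Q and P share the same y with |QP| = 66.6 and P on the −x side, so P = (-66.60, 0.000). Q and H share the same x with |QH| = 22.7 and H on the +y side, so H = (0.000, 22.70). The virtual corner opposite Q is at (-66.60, 22.70). The tangent condition forces VB to be normal to PB and since A1 is tangent to SH there, VS ⟂ SH, with radius 3.7, so the center V sits 3.7 in from both sides at V = (-62.90, 19.00). That places the tangent points at B = (-66.60, 19.00) on PB and S = (-62.90, 22.70) on SH. Then |QB| = |B − Q| = 69.26.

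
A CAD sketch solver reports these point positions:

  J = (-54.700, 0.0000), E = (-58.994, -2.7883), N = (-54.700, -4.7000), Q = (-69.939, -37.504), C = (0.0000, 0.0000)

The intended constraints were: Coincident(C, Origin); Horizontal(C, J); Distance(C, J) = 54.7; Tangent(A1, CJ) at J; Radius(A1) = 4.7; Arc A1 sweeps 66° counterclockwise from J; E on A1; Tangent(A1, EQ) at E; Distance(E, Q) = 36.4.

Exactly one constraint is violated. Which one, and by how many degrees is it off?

Tangent(A1, EQ) at E — off by 6.50°.

C = (0.00, 0.00) ✓; C.y = 0.00, J.y = 0.00 ✓; |CJ| = 54.70 ✓; ∠(NJ, JC) = 90.00° ✓; |NJ| = 4.700 ✓; bearing(N→E) − bearing(N→J) = 66.00° ✓; |NE| = 4.700 ✓; ∠(NE, EQ) = 83.50° ✗; |EQ| = 36.40 ✓.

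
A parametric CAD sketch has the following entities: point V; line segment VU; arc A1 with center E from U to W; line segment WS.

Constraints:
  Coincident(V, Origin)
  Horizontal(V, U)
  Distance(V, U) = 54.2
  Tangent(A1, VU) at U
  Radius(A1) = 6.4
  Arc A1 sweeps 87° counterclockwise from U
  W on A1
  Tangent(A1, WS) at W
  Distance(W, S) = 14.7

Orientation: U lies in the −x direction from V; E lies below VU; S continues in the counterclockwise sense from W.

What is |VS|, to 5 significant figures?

64.772

V is at the origin; V and U share the same y with |VU| = 54.2 and U on the −x side, so U = (-54.200, 0.0000). Tangency of A1 to VU means the radius EU is perpendicular to VU, so E = U + (0, -6.4) = (-54.200, -6.4000). On A1, U sits at bearing 90° from E; an 87° counterclockwise sweep puts W at bearing 177°, so W = E + 6.4·(cos 177°, sin 177°) = (-60.591, -6.0650). Tangency of A1 to WS means the radius EW is perpendicular to WS, so WS runs along (−sin 177°, cos 177°); with |WS| = 14.7, S = (-61.361, -20.745). Then |VS| = |S − V| = 64.772.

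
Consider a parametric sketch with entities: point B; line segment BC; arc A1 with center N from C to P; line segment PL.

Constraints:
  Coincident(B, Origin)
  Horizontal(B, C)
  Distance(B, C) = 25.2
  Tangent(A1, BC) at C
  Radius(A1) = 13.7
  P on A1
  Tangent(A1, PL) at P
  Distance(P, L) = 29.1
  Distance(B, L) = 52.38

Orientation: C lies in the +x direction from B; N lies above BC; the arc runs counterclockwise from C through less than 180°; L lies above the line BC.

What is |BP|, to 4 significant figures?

42.37

B is at the origin; B and C share the same y with |BC| = 25.2 and C on the +x side, so C = (25.20, 0.000). Since A1 is tangent to BC there, NC ⟂ BC, so N = C + (0, 13.7) = (25.20, 13.70). Since NP ⟂ PL (tangency), |NL| = √(13.7² + 29.1²) = 32.16 regardless of where P sits on A1. So L lies on both circle(B, 52.38) and circle(N, 32.16); the above-BC intersection is L = (25.30, 45.86). P is the foot of the tangent from L: P = (37.61, 19.50).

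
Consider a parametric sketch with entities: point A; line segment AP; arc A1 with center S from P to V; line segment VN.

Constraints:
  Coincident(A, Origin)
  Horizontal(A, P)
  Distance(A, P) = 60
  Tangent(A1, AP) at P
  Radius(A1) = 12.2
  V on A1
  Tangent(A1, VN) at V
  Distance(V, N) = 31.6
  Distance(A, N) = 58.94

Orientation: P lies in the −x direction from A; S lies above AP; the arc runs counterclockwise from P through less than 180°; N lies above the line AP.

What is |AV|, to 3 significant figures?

49.0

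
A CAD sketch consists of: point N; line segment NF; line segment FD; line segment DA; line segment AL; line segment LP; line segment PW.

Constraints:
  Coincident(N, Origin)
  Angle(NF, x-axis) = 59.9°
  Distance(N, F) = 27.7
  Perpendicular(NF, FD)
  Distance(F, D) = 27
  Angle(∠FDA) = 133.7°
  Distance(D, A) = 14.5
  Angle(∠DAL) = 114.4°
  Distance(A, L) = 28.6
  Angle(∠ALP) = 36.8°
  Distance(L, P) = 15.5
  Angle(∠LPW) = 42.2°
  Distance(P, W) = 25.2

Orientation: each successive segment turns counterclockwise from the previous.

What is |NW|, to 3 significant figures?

44.3

N is at the origin; NF runs at 59.9° with length 27.7, so F = (13.9, 24.0). The perpendicularity gives FD at right angles to NF, so FD runs at 150°; with |FD| = 27.0, D = (-9.47, 37.5). ∠FDA = 133.7° gives DA at -164° from the x-axis; with |DA| = 14.5, A = (-23.4, 33.5). ∠DAL = 114.4° gives AL at -98.2° from the x-axis; with |AL| = 28.6, L = (-27.5, 5.15). ∠ALP = 36.8° gives LP at 45.0° from the x-axis; with |LP| = 15.5, P = (-16.5, 16.1). ∠LPW = 42.2° gives PW at -177° from the x-axis; with |PW| = 25.2, W = (-41.7, 14.9). Then |NW| = |W − N| = 44.3.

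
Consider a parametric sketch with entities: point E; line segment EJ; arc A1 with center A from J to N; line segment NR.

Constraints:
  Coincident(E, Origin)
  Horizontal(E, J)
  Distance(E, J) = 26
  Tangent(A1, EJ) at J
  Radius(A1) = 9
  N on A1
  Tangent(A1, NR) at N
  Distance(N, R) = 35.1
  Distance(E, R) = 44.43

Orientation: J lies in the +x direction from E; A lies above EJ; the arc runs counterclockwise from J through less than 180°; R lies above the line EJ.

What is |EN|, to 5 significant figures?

36.211

Checks: |AJ| = 9.000 ✓; |AN| = 9.000 ✓; ∠(AN, NR) = 90.00° ✓; |NR| = 35.10 ✓; |ER| = 44.43 ✓.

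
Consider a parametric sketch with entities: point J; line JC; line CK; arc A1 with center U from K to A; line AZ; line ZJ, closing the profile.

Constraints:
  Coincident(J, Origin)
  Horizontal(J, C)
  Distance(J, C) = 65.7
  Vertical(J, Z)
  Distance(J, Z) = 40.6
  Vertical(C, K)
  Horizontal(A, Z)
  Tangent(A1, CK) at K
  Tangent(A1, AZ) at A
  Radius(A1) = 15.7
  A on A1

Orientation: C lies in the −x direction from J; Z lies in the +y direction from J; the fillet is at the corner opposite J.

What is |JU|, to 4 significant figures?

55.86

J is at the origin; JC is horizontal with |JC| = 65.7 and C on the −x side, so C = (-65.70, 0.000). J and Z share the same x with |JZ| = 40.6 and Z on the +y side, so Z = (0.000, 40.60). The virtual corner opposite J is at (-65.70, 40.60). Since A1 is tangent to CK there, UK ⟂ CK and since A1 is tangent to AZ there, UA ⟂ AZ, with radius 15.7, so the center U sits 15.7 in from both sides at U = (-50.00, 24.90). Then |JU| = |U − J| = 55.86.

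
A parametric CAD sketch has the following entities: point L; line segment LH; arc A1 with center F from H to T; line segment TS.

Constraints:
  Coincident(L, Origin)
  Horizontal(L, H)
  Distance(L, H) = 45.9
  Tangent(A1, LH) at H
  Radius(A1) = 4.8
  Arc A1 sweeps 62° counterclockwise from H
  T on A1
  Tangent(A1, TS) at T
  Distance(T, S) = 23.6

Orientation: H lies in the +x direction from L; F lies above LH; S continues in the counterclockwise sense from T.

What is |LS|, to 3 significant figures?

65.5

L is at the origin; L and H share the same y with |LH| = 45.9 and H on the +x side, so H = (45.9, 0.00). The tangent condition forces FH to be normal to LH, so F = H + (0, 4.8) = (45.9, 4.80). On A1, H sits at bearing -90° from F; a 62° counterclockwise sweep puts T at bearing -28°, so T = F + 4.8·(cos -28°, sin -28°) = (50.1, 2.55). A1 meets TS tangentially, so FT is at right angles to TS, so TS runs along (−sin -28°, cos -28°); with |TS| = 23.6, S = (61.2, 23.4). Then |LS| = |S − L| = 65.5.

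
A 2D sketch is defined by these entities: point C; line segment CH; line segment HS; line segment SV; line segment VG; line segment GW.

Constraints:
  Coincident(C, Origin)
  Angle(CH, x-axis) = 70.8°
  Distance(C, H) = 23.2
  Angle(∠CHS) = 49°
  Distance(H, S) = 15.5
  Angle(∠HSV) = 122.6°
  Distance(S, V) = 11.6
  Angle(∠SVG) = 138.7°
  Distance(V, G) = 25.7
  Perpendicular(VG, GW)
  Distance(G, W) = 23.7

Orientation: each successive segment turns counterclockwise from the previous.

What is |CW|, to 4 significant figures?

25.11

C is at the origin; CH runs at 70.8° with length 23.2, so H = (7.630, 21.91). ∠CHS = 49.0° gives HS at -158.2° from the x-axis; with |HS| = 15.5, S = (-6.762, 16.15). ∠HSV = 122.6° gives SV at -100.8° from the x-axis; with |SV| = 11.6, V = (-8.935, 4.759). ∠SVG = 138.7° gives VG at -59.50° from the x-axis; with |VG| = 25.7, G = (4.108, -17.39). The perpendicularity gives GW at right angles to VG, so GW runs at 30.50°; with |GW| = 23.7, W = (24.53, -5.356). Then |CW| = |W − C| = 25.11.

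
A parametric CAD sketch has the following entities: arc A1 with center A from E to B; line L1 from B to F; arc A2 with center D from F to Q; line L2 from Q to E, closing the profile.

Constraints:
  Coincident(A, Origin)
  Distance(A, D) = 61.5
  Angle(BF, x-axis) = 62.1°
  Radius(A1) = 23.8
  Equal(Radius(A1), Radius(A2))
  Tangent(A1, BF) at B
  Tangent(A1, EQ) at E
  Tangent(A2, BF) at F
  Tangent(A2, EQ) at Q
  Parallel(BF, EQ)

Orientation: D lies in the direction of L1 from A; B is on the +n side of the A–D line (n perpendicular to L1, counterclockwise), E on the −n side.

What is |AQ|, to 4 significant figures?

65.94

The slot axis is L1's direction at 62.1°, so u = (cos 62.1°, sin 62.1°) = (0.4679, 0.8838) and n = (−sin 62.1°, cos 62.1°) = (-0.8838, 0.4679). A is at the origin and D lies 61.5 along u from A, so D = 61.5·u = (28.78, 54.35). Tangency of A1 to both parallel lines with radius 23.8 puts B and E at A ± 23.8·n: B = (-21.03, 11.14), E = (21.03, -11.14). Equal radii place F and Q the same way about D: F = D + 23.8·n = (7.744, 65.49), Q = D − 23.8·n = (49.81, 43.21). Then |AQ| = |Q − A| = 65.94.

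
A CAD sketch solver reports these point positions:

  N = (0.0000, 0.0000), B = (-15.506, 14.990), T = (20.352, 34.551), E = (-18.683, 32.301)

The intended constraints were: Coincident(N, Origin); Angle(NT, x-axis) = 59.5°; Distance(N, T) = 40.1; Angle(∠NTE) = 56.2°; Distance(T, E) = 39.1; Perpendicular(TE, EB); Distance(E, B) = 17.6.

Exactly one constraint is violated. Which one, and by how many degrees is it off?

Perpendicular(TE, EB) — off by 7.10°.

N = (0.00, 0.00) ✓; NT at 59.50° ✓; |NT| = 40.10 ✓; ∠NTE = 56.20° ✓; |TE| = 39.10 ✓; ∠(TE, EB) = 97.10° ✗; |EB| = 17.60 ✓.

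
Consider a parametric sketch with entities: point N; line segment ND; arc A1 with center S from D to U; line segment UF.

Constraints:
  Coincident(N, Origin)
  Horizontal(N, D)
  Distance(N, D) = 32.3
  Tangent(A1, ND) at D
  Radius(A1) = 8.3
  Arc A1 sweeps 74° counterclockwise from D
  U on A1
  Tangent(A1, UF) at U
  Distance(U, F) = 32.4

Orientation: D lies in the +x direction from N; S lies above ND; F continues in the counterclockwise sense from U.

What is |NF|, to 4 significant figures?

61.66

On A1, D sits at bearing -90° from S; a 74° counterclockwise sweep puts U at bearing -16°, so U = S + 8.3·(cos -16°, sin -16°) = (40.28, 6.012). A1 meets UF tangentially, so SU is at right angles to UF, so UF runs along (−sin -16°, cos -16°); with |UF| = 32.4, F = (49.21, 37.16). Then |NF| = |F − N| = 61.66.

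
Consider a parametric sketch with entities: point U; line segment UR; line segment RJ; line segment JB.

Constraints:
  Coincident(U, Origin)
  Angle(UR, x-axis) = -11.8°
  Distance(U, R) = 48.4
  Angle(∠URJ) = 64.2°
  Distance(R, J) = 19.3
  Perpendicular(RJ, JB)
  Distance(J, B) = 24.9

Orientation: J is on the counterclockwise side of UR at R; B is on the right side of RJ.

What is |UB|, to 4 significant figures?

68.50

∠URJ = 64.2°, so RJ runs at -11.8° + (180° − 64.2°) = 104.0° from the x-axis; with |RJ| = 19.3, J = R + 19.3·(cos 104.0°, sin 104.0°) = (42.71, 8.829). RJ ⟂ JB; with |JB| = 24.9 on the right of RJ, B = J + 24.9·(0.9703, 0.2419) = (66.87, 14.85). Then |UB| = |B − U| = 68.50.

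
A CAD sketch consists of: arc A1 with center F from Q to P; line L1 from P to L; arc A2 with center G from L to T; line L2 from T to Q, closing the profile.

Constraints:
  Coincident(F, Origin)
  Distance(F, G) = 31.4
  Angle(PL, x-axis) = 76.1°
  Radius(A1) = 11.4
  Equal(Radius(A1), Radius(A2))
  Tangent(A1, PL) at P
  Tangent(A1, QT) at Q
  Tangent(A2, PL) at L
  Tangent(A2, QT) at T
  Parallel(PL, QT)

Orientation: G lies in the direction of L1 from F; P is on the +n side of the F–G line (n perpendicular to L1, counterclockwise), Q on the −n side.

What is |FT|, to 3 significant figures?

33.4

Tangency of A1 to both parallel lines with radius 11.4 puts P and Q at F ± 11.4·n: P = (-11.1, 2.74), Q = (11.1, -2.74). Equal radii place L and T the same way about G: L = G + 11.4·n = (-3.52, 33.2), T = G − 11.4·n = (18.6, 27.7). Then |FT| = |T − F| = 33.4.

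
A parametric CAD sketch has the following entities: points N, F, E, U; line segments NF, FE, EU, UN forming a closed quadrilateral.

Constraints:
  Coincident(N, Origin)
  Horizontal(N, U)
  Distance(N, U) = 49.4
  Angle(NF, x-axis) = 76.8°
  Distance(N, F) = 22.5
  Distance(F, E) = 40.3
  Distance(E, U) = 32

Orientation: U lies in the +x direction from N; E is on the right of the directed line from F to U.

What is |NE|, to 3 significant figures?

26.0

Checks: |FE| = 40.30 ✓; |EU| = 32.00 ✓.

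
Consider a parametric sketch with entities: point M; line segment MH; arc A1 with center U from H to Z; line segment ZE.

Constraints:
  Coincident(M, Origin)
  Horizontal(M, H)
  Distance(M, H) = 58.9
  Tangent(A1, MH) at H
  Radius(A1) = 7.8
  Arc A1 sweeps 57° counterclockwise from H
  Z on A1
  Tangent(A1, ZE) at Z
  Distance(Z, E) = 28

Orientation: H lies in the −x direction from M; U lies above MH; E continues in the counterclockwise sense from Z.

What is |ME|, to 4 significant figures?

45.91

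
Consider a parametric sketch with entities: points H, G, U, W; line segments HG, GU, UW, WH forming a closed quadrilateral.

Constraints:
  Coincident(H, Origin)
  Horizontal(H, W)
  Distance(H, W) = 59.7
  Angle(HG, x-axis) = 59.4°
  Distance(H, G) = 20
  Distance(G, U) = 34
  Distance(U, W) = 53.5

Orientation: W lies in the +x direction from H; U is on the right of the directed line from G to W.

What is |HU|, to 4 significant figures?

18.97

Checks: |GU| = 34.00 ✓; |UW| = 53.50 ✓.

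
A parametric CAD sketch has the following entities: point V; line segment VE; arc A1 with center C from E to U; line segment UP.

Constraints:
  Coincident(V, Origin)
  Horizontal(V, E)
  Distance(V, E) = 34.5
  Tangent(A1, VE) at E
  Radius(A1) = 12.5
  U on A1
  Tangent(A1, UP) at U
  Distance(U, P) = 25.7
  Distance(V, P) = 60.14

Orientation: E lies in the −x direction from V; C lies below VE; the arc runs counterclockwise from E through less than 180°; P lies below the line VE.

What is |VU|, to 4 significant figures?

48.74

Checks: |CU| = 12.50 ✓; ∠(CU, UP) = 90.00° ✓; |UP| = 25.70 ✓; |VP| = 60.14 ✓.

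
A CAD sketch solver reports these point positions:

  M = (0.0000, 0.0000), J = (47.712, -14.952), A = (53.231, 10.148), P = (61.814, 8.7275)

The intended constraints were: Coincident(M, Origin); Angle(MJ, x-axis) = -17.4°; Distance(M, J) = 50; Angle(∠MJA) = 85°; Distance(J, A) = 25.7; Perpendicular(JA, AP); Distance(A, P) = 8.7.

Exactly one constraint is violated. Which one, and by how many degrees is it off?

Perpendicular(JA, AP) — off by 3.00°.

M = (0.00, 0.00) ✓; MJ at -17.40° ✓; |MJ| = 50.00 ✓; ∠MJA = 85.00° ✓; |JA| = 25.70 ✓; ∠(JA, AP) = 87.00° ✗; |AP| = 8.700 ✓.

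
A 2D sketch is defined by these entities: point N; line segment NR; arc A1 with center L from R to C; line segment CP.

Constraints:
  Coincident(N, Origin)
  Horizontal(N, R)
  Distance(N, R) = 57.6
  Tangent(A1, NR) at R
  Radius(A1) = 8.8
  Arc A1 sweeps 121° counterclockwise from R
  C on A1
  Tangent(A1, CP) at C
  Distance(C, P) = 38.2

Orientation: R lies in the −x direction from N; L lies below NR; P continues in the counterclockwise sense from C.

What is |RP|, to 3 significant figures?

47.6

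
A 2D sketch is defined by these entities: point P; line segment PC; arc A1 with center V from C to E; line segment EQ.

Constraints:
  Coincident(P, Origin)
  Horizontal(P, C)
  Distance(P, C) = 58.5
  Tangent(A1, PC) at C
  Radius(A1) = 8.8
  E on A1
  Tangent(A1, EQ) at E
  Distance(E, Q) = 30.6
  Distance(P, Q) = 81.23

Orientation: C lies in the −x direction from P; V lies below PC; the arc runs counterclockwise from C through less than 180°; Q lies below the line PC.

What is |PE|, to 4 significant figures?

67.60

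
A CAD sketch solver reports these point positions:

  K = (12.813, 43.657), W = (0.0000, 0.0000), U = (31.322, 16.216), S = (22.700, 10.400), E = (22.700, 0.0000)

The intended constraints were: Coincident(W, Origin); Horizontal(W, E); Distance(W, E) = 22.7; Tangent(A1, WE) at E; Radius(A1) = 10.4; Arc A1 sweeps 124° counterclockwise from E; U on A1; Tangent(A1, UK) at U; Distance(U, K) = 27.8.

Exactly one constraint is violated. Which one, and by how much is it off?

Distance(U, K) = 27.8 — off by 5.30.

W = (0.00, 0.00) ✓; W.y = 0.00, E.y = 0.00 ✓; |WE| = 22.70 ✓; ∠(SE, EW) = 90.00° ✓; |SE| = 10.40 ✓; bearing(S→U) − bearing(S→E) = 124.0° ✓; |SU| = 10.40 ✓; ∠(SU, UK) = 90.00° ✓; |UK| = 33.10 ✗.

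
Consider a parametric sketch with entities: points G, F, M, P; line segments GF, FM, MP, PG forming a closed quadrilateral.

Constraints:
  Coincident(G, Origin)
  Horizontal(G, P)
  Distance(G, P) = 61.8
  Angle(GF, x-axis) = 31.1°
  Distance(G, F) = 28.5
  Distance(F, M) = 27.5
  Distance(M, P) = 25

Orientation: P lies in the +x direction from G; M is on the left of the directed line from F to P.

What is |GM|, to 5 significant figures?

55.535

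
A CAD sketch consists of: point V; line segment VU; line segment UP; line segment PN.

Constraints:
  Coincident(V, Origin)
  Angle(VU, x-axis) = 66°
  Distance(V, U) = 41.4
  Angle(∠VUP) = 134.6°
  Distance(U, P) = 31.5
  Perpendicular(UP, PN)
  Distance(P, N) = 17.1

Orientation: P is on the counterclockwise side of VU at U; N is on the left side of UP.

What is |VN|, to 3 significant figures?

61.8

V is at the origin; VU runs at 66.0° with length 41.4, so U = 41.4·(cos 66.0°, sin 66.0°) = (16.8, 37.8). ∠VUP = 134.6°, so UP runs at 66.0° + (180° − 134.6°) = 111° from the x-axis; with |UP| = 31.5, P = U + 31.5·(cos 111°, sin 111°) = (5.35, 67.1). UP ⟂ PN; with |PN| = 17.1 on the left of UP, N = P + 17.1·(-0.931, -0.365) = (-10.6, 60.9). Then |VN| = |N − V| = 61.8.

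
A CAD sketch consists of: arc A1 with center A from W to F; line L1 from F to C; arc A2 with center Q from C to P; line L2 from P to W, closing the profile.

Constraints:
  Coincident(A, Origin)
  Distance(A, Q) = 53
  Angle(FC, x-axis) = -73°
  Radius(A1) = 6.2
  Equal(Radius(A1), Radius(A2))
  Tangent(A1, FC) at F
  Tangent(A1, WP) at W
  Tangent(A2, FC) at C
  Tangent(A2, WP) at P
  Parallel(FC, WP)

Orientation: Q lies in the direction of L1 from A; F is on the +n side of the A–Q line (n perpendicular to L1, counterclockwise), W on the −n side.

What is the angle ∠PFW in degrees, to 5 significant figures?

76.832°

The slot axis is L1's direction at -73.0°, so u = (cos -73.0°, sin -73.0°) = (0.29237, -0.95630) and n = (−sin -73.0°, cos -73.0°) = (0.95630, 0.29237). A is at the origin and Q lies 53.0 along u from A, so Q = 53.0·u = (15.496, -50.684). Tangency of A1 to both parallel lines with radius 6.2 puts F and W at A ± 6.2·n: F = (5.9291, 1.8127), W = (-5.9291, -1.8127). Equal radii place C and P the same way about Q: C = Q + 6.2·n = (21.425, -48.871), P = Q − 6.2·n = (9.5666, -52.497). Then cos ∠PFW = FP·FW / (|FP||FW|), giving 76.832°.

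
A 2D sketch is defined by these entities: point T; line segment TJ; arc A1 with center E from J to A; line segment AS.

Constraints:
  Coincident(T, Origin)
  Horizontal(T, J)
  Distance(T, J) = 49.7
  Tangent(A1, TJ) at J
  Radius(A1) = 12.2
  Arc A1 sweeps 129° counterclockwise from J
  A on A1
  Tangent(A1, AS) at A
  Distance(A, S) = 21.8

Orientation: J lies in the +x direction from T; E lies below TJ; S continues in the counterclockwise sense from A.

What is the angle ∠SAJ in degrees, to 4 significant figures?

115.5°

On A1, J sits at bearing 90° from E; a 129° counterclockwise sweep puts A at bearing 219°, so A = E + 12.2·(cos 219°, sin 219°) = (40.22, -19.88). A1 meets AS tangentially, so EA is at right angles to AS, so AS runs along (−sin 219°, cos 219°); with |AS| = 21.8, S = (53.94, -36.82). Then cos ∠SAJ = AS·AJ / (|AS||AJ|), giving 115.5°.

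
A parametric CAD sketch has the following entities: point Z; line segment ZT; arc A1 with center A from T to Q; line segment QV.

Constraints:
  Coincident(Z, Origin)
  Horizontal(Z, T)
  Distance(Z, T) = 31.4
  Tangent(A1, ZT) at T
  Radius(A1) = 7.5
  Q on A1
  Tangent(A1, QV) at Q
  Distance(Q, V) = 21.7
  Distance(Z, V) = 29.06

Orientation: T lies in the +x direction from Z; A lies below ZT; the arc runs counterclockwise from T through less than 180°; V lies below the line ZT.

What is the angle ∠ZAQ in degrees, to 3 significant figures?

10.2°

Checks: |AQ| = 7.500 ✓; ∠(AQ, QV) = 90.00° ✓; |QV| = 21.70 ✓; |ZV| = 29.06 ✓.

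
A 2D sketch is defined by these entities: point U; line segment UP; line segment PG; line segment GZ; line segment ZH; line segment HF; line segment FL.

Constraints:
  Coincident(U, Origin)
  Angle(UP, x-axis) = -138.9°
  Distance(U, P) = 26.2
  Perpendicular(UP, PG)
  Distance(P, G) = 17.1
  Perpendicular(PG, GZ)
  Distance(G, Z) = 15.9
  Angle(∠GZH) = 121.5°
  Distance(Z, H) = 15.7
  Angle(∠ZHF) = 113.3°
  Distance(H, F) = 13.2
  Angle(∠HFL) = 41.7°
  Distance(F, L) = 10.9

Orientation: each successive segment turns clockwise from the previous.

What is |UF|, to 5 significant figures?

12.009

∠GZH = 121.5° gives ZH at -17.400° from the x-axis; with |ZH| = 15.7, H = (-4.0212, 1.4200). ∠ZHF = 113.3° gives HF at -84.100° from the x-axis; with |HF| = 13.2, F = (-2.6644, -11.710). Then |UF| = |F − U| = 12.009.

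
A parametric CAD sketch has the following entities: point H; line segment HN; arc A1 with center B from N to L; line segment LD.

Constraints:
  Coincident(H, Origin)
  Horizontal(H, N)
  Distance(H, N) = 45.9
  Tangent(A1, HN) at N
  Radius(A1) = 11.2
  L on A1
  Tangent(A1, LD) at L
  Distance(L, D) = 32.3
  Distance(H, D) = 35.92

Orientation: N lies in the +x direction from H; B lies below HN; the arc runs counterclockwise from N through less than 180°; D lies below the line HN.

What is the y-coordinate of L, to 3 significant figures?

-4.71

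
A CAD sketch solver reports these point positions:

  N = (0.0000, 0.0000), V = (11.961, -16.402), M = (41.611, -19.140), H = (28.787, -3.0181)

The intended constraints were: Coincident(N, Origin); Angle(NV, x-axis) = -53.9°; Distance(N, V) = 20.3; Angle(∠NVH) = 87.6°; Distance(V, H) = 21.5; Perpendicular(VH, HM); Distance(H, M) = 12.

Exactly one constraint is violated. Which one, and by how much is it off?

Distance(H, M) = 12 — off by 8.60.

N = (0.00, 0.00) ✓; NV at -53.90° ✓; |NV| = 20.30 ✓; ∠NVH = 87.60° ✓; |VH| = 21.50 ✓; ∠(VH, HM) = 90.00° ✓; |HM| = 20.60 ✗.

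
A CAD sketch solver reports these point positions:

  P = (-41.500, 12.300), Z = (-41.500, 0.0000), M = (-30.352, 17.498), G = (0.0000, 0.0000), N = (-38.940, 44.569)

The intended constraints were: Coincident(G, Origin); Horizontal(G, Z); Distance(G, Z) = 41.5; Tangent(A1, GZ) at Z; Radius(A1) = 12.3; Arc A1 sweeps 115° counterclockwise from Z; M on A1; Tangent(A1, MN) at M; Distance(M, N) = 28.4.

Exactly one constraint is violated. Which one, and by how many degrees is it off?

Tangent(A1, MN) at M — off by 7.40°.

G = (0.00, 0.00) ✓; G.y = 0.00, Z.y = 0.00 ✓; |GZ| = 41.50 ✓; ∠(PZ, ZG) = 90.00° ✓; |PZ| = 12.30 ✓; bearing(P→M) − bearing(P→Z) = 115.0° ✓; |PM| = 12.30 ✓; ∠(PM, MN) = 97.40° ✗; |MN| = 28.40 ✓.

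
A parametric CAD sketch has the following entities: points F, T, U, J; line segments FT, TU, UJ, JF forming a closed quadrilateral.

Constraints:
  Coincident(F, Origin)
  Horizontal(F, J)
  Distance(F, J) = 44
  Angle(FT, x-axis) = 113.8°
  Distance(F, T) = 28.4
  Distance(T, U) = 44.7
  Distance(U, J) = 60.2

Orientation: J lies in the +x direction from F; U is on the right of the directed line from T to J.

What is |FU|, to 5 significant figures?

22.890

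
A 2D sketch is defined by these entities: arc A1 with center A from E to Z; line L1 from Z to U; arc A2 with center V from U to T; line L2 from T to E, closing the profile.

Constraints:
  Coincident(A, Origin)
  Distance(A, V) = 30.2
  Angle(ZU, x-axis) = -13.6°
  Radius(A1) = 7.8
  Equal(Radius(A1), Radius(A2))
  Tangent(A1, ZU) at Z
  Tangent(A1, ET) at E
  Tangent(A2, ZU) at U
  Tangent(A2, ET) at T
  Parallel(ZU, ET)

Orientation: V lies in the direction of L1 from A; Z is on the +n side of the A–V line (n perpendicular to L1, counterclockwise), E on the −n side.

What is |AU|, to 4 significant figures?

31.19

The slot axis is L1's direction at -13.6°, so u = (cos -13.6°, sin -13.6°) = (0.9720, -0.2351) and n = (−sin -13.6°, cos -13.6°) = (0.2351, 0.9720). A is at the origin and V lies 30.2 along u from A, so V = 30.2·u = (29.35, -7.101). Tangency of A1 to both parallel lines with radius 7.8 puts Z and E at A ± 7.8·n: Z = (1.834, 7.581), E = (-1.834, -7.581). Equal radii place U and T the same way about V: U = V + 7.8·n = (31.19, 0.4800), T = V − 7.8·n = (27.52, -14.68). Then |AU| = |U − A| = 31.19.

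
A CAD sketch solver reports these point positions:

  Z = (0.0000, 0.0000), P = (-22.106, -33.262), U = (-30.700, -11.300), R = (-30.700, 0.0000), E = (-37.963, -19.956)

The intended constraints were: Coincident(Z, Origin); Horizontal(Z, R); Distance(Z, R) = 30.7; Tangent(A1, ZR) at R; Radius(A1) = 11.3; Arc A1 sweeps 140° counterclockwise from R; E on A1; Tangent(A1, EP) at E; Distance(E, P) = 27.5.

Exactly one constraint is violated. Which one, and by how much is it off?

Distance(E, P) = 27.5 — off by 6.80.

Z = (0.00, 0.00) ✓; Z.y = 0.00, R.y = 0.00 ✓; |ZR| = 30.70 ✓; ∠(UR, RZ) = 90.00° ✓; |UR| = 11.30 ✓; bearing(U→E) − bearing(U→R) = 140.0° ✓; |UE| = 11.30 ✓; ∠(UE, EP) = 90.00° ✓; |EP| = 20.70 ✗.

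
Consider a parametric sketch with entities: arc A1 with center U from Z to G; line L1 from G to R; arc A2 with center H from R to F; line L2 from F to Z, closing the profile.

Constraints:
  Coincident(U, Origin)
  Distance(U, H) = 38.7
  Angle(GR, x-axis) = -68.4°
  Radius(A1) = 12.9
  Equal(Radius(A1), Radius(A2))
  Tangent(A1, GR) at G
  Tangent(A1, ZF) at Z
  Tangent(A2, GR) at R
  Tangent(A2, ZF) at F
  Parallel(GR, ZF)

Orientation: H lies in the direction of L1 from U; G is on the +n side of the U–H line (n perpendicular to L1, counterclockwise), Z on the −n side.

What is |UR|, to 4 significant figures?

40.79

Tangency of A1 to both parallel lines with radius 12.9 puts G and Z at U ± 12.9·n: G = (11.99, 4.749), Z = (-11.99, -4.749). Equal radii place R and F the same way about H: R = H + 12.9·n = (26.24, -31.23), F = H − 12.9·n = (2.252, -40.73). Then |UR| = |R − U| = 40.79.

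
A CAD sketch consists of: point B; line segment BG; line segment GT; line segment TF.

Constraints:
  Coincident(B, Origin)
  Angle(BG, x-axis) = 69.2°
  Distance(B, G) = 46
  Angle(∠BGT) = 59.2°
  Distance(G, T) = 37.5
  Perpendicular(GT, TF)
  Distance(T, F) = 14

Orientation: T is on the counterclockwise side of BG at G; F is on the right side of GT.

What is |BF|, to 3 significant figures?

55.3

B is at the origin; BG runs at 69.2° with length 46.0, so G = 46.0·(cos 69.2°, sin 69.2°) = (16.3, 43.0). ∠BGT = 59.2°, so GT runs at 69.2° + (180° − 59.2°) = 190° from the x-axis; with |GT| = 37.5, T = G + 37.5·(cos 190°, sin 190°) = (-20.6, 36.5). The perpendicularity gives TF at right angles to GT; with |TF| = 14.0 on the right of GT, F = T + 14.0·(-0.174, 0.985) = (-23.0, 50.3). Then |BF| = |F − B| = 55.3.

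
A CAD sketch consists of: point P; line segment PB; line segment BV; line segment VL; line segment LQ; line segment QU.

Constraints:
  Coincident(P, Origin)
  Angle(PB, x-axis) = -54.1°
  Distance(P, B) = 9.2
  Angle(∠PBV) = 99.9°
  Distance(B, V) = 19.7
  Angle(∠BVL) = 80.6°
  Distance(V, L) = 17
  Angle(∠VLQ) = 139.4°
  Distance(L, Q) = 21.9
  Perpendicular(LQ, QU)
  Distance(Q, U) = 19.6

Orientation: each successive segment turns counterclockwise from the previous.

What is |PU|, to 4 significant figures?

12.81

∠VLQ = 139.4° gives LQ at 166.0° from the x-axis; with |LQ| = 21.9, Q = (-7.996, 20.34). LQ ⟂ QU, so QU runs at -104.0°; with |QU| = 19.6, U = (-12.74, 1.321). Then |PU| = |U − P| = 12.81.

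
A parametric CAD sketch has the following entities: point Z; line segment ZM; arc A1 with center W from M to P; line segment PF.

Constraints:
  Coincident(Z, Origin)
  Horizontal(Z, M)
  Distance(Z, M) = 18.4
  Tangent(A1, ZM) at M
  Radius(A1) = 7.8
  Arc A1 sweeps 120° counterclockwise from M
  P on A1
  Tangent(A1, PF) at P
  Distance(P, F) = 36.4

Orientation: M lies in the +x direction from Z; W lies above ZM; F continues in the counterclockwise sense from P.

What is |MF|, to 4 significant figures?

44.71

Z is at the origin; ZM is horizontal with |ZM| = 18.4 and M on the +x side, so M = (18.40, 0.000). Tangency of A1 to ZM means the radius WM is perpendicular to ZM, so W = M + (0, 7.8) = (18.40, 7.800). On A1, M sits at bearing -90° from W; a 120° counterclockwise sweep puts P at bearing 30°, so P = W + 7.8·(cos 30°, sin 30°) = (25.15, 11.70). Tangency of A1 to PF means the radius WP is perpendicular to PF, so PF runs along (−sin 30°, cos 30°); with |PF| = 36.4, F = (6.955, 43.22). Then |MF| = |F − M| = 44.71.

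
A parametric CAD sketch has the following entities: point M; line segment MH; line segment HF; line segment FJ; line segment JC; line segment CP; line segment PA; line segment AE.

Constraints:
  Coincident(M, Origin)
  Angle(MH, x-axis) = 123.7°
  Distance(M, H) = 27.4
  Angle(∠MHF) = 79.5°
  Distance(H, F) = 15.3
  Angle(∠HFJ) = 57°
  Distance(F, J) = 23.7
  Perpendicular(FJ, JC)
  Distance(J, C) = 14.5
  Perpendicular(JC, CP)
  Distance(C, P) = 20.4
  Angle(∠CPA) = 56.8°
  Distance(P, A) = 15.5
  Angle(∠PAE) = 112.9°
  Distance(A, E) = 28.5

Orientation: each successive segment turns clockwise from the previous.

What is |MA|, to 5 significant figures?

18.077

M is at the origin; MH runs at 123.7° with length 27.4, so H = (-15.203, 22.796). ∠MHF = 79.5° gives HF at 23.200° from the x-axis; with |HF| = 15.3, F = (-1.1400, 28.823). ∠HFJ = 57.0° gives FJ at -99.800° from the x-axis; with |FJ| = 23.7, J = (-5.1739, 5.4687). The perpendicularity gives JC at right angles to FJ, so JC runs at 170.20°; with |JC| = 14.5, C = (-19.462, 7.9367). The perpendicularity gives CP at right angles to JC, so CP runs at 80.200°; with |CP| = 20.4, P = (-15.990, 28.039). ∠CPA = 56.8° gives PA at -43.000° from the x-axis; with |PA| = 15.5, A = (-4.6541, 17.468). Then |MA| = |A − M| = 18.077.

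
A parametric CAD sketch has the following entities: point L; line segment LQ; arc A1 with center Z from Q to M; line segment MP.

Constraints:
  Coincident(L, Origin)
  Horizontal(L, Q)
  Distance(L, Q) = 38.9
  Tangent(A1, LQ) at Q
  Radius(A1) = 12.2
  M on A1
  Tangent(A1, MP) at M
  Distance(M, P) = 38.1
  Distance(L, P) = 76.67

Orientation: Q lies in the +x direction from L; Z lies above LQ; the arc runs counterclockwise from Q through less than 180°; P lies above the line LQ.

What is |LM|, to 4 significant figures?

51.19

Checks: |ZM| = 12.20 ✓; ∠(ZM, MP) = 90.00° ✓; |MP| = 38.10 ✓; |LP| = 76.67 ✓.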